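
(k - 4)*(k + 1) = k^2 - 3*k - 4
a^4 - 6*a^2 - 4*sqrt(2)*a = a*(a - 2*sqrt(2))*(a + sqrt(2))^2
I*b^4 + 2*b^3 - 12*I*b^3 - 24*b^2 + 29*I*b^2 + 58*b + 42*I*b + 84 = (b - 7)*(b - 6)*(b - 2*I)*(I*b + I)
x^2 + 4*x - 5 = (x - 1)*(x + 5)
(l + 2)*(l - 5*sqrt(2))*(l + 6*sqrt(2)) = l^3 + sqrt(2)*l^2 + 2*l^2 - 60*l + 2*sqrt(2)*l - 120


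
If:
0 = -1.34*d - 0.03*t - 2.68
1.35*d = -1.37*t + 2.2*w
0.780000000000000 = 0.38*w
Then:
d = -2.12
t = 5.39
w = 2.05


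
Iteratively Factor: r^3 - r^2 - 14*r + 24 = (r + 4)*(r^2 - 5*r + 6) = (r - 2)*(r + 4)*(r - 3)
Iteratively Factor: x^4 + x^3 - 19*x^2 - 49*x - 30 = (x - 5)*(x^3 + 6*x^2 + 11*x + 6) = (x - 5)*(x + 1)*(x^2 + 5*x + 6) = (x - 5)*(x + 1)*(x + 3)*(x + 2)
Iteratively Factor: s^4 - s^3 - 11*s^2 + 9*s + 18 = (s - 3)*(s^3 + 2*s^2 - 5*s - 6) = (s - 3)*(s + 3)*(s^2 - s - 2) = (s - 3)*(s + 1)*(s + 3)*(s - 2)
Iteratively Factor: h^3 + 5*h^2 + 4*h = (h + 4)*(h^2 + h) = (h + 1)*(h + 4)*(h)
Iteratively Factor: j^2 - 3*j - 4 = (j - 4)*(j + 1)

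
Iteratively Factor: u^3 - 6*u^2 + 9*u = (u - 3)*(u^2 - 3*u) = (u - 3)^2*(u)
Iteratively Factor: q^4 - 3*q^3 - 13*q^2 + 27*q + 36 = (q + 1)*(q^3 - 4*q^2 - 9*q + 36) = (q + 1)*(q + 3)*(q^2 - 7*q + 12) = (q - 4)*(q + 1)*(q + 3)*(q - 3)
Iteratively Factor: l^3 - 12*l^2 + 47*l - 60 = (l - 4)*(l^2 - 8*l + 15) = (l - 4)*(l - 3)*(l - 5)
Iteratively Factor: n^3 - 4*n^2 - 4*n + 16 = (n - 2)*(n^2 - 2*n - 8) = (n - 4)*(n - 2)*(n + 2)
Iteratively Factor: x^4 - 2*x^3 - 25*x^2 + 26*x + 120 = (x - 3)*(x^3 + x^2 - 22*x - 40) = (x - 3)*(x + 2)*(x^2 - x - 20) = (x - 3)*(x + 2)*(x + 4)*(x - 5)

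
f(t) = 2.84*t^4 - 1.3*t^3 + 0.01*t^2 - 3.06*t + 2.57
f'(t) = 11.36*t^3 - 3.9*t^2 + 0.02*t - 3.06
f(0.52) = 1.01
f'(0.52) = -2.51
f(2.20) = 48.57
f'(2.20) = 99.07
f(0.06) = 2.39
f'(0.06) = -3.07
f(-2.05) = 70.24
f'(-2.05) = -117.36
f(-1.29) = 17.19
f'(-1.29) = -33.96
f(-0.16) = 3.07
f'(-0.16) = -3.21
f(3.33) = 293.70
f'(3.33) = 373.24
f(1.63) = 12.03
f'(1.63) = 35.81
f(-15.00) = 148213.22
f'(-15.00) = -39220.86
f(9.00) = 17661.38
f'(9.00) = 7962.66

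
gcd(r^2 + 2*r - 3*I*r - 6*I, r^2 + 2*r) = r + 2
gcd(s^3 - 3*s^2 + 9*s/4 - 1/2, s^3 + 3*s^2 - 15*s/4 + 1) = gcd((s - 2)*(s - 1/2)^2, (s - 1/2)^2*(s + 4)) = s^2 - s + 1/4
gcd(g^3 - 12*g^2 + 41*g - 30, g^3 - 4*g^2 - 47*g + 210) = g^2 - 11*g + 30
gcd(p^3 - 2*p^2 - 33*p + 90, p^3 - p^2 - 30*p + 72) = p^2 + 3*p - 18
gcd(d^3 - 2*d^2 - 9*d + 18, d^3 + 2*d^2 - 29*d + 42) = d^2 - 5*d + 6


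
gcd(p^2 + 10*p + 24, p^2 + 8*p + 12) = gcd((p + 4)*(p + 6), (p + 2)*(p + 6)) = p + 6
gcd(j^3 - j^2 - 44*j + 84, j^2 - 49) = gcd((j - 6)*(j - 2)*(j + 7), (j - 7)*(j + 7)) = j + 7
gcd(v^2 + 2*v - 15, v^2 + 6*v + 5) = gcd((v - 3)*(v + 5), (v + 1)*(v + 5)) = v + 5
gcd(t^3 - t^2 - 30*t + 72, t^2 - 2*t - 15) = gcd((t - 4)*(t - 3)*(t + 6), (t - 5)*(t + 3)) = 1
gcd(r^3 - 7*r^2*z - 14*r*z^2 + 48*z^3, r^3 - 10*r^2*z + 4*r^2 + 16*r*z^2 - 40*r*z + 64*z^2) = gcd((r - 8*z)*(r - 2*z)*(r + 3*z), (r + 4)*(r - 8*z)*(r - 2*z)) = r^2 - 10*r*z + 16*z^2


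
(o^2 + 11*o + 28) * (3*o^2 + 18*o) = 3*o^4 + 51*o^3 + 282*o^2 + 504*o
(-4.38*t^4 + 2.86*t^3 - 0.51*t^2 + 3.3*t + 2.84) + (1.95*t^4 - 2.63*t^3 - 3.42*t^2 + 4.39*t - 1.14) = -2.43*t^4 + 0.23*t^3 - 3.93*t^2 + 7.69*t + 1.7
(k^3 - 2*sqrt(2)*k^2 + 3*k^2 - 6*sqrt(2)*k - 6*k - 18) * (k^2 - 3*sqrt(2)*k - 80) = k^5 - 5*sqrt(2)*k^4 + 3*k^4 - 74*k^3 - 15*sqrt(2)*k^3 - 222*k^2 + 178*sqrt(2)*k^2 + 480*k + 534*sqrt(2)*k + 1440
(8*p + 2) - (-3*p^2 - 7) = 3*p^2 + 8*p + 9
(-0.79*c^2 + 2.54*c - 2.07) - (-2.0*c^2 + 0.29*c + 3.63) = 1.21*c^2 + 2.25*c - 5.7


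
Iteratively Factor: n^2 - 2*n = (n - 2)*(n)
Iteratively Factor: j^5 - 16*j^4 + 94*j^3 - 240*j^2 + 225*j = (j)*(j^4 - 16*j^3 + 94*j^2 - 240*j + 225) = j*(j - 5)*(j^3 - 11*j^2 + 39*j - 45) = j*(j - 5)^2*(j^2 - 6*j + 9) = j*(j - 5)^2*(j - 3)*(j - 3)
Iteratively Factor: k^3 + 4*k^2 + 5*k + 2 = (k + 1)*(k^2 + 3*k + 2) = (k + 1)^2*(k + 2)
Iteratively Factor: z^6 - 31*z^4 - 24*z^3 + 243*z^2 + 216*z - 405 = (z - 5)*(z^5 + 5*z^4 - 6*z^3 - 54*z^2 - 27*z + 81) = (z - 5)*(z + 3)*(z^4 + 2*z^3 - 12*z^2 - 18*z + 27) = (z - 5)*(z - 1)*(z + 3)*(z^3 + 3*z^2 - 9*z - 27) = (z - 5)*(z - 1)*(z + 3)^2*(z^2 - 9) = (z - 5)*(z - 3)*(z - 1)*(z + 3)^2*(z + 3)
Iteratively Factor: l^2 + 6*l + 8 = (l + 2)*(l + 4)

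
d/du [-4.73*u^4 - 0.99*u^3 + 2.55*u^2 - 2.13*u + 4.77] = -18.92*u^3 - 2.97*u^2 + 5.1*u - 2.13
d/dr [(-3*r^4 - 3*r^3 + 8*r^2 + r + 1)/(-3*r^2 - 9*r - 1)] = 2*(9*r^5 + 45*r^4 + 33*r^3 - 30*r^2 - 5*r + 4)/(9*r^4 + 54*r^3 + 87*r^2 + 18*r + 1)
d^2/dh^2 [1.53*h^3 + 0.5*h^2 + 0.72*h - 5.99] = 9.18*h + 1.0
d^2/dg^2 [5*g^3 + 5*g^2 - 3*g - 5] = 30*g + 10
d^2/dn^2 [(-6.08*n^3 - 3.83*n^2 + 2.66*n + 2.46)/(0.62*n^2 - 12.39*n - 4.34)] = (-2.27373675443232e-13*n^4 - 1956.224844*n^3 - 2017.785288*n^2 - 757.560888*n + 338.16734)/(0.238328*n^6 - 14.288148*n^5 + 280.527618*n^4 - 1701.980847*n^3 - 1963.693326*n^2 - 700.119252*n - 81.746504)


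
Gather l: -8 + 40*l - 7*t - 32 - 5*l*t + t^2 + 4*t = l*(40 - 5*t) + t^2 - 3*t - 40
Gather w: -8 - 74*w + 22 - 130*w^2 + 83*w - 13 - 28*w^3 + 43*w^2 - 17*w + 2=-28*w^3 - 87*w^2 - 8*w + 3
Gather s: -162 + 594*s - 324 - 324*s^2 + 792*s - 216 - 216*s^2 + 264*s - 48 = -540*s^2 + 1650*s - 750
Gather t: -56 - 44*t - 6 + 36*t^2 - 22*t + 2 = 36*t^2 - 66*t - 60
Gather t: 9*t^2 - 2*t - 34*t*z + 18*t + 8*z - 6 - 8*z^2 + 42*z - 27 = 9*t^2 + t*(16 - 34*z) - 8*z^2 + 50*z - 33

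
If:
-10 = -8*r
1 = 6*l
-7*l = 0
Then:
No Solution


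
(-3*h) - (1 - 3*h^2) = 3*h^2 - 3*h - 1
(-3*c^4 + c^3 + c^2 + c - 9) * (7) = -21*c^4 + 7*c^3 + 7*c^2 + 7*c - 63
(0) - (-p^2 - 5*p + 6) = p^2 + 5*p - 6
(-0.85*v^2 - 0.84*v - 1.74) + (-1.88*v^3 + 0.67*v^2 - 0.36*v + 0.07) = -1.88*v^3 - 0.18*v^2 - 1.2*v - 1.67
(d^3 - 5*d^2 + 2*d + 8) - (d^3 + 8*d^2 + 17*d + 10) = -13*d^2 - 15*d - 2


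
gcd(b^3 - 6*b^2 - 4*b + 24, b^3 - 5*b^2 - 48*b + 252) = b - 6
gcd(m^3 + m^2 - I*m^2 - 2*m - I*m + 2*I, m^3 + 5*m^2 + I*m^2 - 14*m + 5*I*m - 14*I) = 1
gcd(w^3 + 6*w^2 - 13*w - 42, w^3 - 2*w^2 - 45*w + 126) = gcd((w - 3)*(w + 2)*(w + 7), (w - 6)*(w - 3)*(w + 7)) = w^2 + 4*w - 21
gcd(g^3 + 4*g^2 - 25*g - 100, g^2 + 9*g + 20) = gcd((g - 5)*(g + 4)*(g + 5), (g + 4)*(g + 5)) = g^2 + 9*g + 20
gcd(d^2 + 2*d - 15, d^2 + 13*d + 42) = 1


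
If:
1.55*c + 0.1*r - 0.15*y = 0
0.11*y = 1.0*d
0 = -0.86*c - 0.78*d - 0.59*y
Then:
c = -0.785813953488372*y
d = 0.11*y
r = 13.6801162790698*y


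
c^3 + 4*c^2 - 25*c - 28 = (c - 4)*(c + 1)*(c + 7)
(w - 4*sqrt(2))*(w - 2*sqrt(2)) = w^2 - 6*sqrt(2)*w + 16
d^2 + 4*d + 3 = (d + 1)*(d + 3)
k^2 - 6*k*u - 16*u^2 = (k - 8*u)*(k + 2*u)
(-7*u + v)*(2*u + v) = -14*u^2 - 5*u*v + v^2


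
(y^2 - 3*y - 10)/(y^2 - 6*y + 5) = (y + 2)/(y - 1)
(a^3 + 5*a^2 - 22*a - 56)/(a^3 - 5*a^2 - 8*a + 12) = (a^2 + 3*a - 28)/(a^2 - 7*a + 6)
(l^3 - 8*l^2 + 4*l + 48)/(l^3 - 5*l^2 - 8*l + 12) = (l - 4)/(l - 1)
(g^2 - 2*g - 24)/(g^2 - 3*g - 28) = (g - 6)/(g - 7)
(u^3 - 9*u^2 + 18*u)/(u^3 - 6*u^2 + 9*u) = (u - 6)/(u - 3)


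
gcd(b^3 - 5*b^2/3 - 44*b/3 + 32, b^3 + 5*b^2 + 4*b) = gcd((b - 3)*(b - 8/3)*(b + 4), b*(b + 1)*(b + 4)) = b + 4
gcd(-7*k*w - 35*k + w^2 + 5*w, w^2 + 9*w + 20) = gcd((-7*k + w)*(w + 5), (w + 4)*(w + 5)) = w + 5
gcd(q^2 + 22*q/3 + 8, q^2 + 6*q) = q + 6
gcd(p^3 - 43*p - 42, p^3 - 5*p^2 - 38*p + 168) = p^2 - p - 42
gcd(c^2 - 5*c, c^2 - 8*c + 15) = c - 5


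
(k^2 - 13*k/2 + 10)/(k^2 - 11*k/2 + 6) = (2*k - 5)/(2*k - 3)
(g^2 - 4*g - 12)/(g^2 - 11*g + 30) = (g + 2)/(g - 5)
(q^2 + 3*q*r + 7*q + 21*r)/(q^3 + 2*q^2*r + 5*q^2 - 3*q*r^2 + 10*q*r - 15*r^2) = (q + 7)/(q^2 - q*r + 5*q - 5*r)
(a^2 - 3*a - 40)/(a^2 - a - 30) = (a - 8)/(a - 6)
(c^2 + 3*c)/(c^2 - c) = (c + 3)/(c - 1)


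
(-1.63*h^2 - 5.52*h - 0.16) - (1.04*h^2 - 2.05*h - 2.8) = -2.67*h^2 - 3.47*h + 2.64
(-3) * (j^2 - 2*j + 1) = -3*j^2 + 6*j - 3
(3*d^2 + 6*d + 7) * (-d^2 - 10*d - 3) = -3*d^4 - 36*d^3 - 76*d^2 - 88*d - 21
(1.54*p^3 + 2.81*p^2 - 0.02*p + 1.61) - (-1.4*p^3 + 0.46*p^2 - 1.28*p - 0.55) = 2.94*p^3 + 2.35*p^2 + 1.26*p + 2.16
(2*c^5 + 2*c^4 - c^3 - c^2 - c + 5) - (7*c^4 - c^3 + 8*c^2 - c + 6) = 2*c^5 - 5*c^4 - 9*c^2 - 1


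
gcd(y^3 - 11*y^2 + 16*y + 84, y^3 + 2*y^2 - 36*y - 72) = y^2 - 4*y - 12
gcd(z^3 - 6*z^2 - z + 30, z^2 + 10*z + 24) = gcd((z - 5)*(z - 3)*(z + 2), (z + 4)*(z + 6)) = 1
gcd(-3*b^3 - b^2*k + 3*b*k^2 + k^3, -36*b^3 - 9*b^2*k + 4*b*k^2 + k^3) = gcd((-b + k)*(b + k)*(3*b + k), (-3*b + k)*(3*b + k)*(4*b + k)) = 3*b + k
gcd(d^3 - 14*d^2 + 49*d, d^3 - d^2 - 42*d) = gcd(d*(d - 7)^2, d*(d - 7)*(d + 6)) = d^2 - 7*d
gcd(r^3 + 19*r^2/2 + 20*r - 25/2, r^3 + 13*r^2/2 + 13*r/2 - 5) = r^2 + 9*r/2 - 5/2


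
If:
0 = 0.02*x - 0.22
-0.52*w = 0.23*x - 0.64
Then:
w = -3.63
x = 11.00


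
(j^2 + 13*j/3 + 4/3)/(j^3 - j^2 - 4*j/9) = 3*(j + 4)/(j*(3*j - 4))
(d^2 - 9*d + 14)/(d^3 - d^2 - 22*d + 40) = (d - 7)/(d^2 + d - 20)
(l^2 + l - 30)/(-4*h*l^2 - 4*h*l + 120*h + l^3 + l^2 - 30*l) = -1/(4*h - l)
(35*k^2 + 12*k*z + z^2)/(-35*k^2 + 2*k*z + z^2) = (5*k + z)/(-5*k + z)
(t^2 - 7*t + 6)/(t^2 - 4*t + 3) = (t - 6)/(t - 3)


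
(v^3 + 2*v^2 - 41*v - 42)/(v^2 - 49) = (v^2 - 5*v - 6)/(v - 7)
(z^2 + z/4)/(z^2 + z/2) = (4*z + 1)/(2*(2*z + 1))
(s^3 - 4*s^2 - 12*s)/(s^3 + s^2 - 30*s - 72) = s*(s + 2)/(s^2 + 7*s + 12)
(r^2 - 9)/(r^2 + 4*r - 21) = (r + 3)/(r + 7)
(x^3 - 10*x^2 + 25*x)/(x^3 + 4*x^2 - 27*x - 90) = x*(x - 5)/(x^2 + 9*x + 18)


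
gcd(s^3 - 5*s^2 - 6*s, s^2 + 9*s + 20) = 1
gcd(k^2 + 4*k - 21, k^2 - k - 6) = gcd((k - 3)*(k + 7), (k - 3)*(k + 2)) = k - 3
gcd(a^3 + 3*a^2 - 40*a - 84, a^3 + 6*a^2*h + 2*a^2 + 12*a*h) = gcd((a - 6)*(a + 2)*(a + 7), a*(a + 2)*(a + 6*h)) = a + 2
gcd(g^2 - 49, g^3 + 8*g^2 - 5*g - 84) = g + 7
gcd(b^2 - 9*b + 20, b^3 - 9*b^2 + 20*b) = b^2 - 9*b + 20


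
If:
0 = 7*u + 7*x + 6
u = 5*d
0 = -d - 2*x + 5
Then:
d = -47/63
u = -235/63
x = 181/63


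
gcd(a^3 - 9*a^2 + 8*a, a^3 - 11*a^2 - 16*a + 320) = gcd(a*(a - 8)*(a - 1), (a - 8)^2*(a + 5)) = a - 8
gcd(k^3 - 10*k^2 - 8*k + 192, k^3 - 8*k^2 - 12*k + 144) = k^2 - 2*k - 24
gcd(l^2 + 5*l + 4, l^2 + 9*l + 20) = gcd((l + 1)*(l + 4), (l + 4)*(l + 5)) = l + 4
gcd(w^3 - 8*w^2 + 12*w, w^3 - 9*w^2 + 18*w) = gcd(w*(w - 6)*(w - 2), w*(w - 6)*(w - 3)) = w^2 - 6*w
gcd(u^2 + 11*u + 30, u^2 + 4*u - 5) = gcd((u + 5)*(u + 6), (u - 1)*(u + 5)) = u + 5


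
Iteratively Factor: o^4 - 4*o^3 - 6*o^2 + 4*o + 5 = (o - 5)*(o^3 + o^2 - o - 1) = (o - 5)*(o - 1)*(o^2 + 2*o + 1) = (o - 5)*(o - 1)*(o + 1)*(o + 1)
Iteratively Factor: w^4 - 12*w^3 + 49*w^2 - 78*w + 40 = (w - 5)*(w^3 - 7*w^2 + 14*w - 8) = (w - 5)*(w - 1)*(w^2 - 6*w + 8) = (w - 5)*(w - 4)*(w - 1)*(w - 2)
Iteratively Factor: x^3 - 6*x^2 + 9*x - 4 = (x - 1)*(x^2 - 5*x + 4) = (x - 4)*(x - 1)*(x - 1)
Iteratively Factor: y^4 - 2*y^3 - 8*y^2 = (y - 4)*(y^3 + 2*y^2) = y*(y - 4)*(y^2 + 2*y) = y*(y - 4)*(y + 2)*(y)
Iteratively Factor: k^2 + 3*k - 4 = (k - 1)*(k + 4)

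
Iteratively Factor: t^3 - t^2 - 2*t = (t)*(t^2 - t - 2) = t*(t + 1)*(t - 2)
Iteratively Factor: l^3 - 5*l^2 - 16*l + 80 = (l - 5)*(l^2 - 16) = (l - 5)*(l + 4)*(l - 4)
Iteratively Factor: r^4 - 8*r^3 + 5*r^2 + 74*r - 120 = (r - 4)*(r^3 - 4*r^2 - 11*r + 30) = (r - 4)*(r + 3)*(r^2 - 7*r + 10) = (r - 5)*(r - 4)*(r + 3)*(r - 2)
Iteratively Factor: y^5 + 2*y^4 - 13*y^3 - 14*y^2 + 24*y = (y - 3)*(y^4 + 5*y^3 + 2*y^2 - 8*y) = (y - 3)*(y + 2)*(y^3 + 3*y^2 - 4*y) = (y - 3)*(y + 2)*(y + 4)*(y^2 - y) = y*(y - 3)*(y + 2)*(y + 4)*(y - 1)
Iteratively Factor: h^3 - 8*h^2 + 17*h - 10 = (h - 5)*(h^2 - 3*h + 2) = (h - 5)*(h - 1)*(h - 2)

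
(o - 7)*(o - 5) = o^2 - 12*o + 35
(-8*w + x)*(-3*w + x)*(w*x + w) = 24*w^3*x + 24*w^3 - 11*w^2*x^2 - 11*w^2*x + w*x^3 + w*x^2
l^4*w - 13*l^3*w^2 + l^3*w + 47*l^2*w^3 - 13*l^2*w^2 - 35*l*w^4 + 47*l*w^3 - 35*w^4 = (l - 7*w)*(l - 5*w)*(l - w)*(l*w + w)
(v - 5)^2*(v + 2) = v^3 - 8*v^2 + 5*v + 50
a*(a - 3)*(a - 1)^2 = a^4 - 5*a^3 + 7*a^2 - 3*a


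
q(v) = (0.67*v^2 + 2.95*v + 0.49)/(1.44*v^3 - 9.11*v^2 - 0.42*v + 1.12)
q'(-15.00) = -0.00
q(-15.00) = -0.02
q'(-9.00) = 0.00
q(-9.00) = -0.02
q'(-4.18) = 0.01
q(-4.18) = 0.00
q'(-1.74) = 0.09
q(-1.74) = 0.08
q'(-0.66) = 1.07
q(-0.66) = 0.39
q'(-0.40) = 55.07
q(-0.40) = 2.23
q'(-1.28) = 0.17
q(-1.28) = 0.13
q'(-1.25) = 0.18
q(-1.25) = 0.14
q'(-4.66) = 0.01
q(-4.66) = -0.00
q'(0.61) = 3.50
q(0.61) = -1.15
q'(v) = (1.34*v + 2.95)/(1.44*v^3 - 9.11*v^2 - 0.42*v + 1.12) + (-4.32*v^2 + 18.22*v + 0.42)*(0.67*v^2 + 2.95*v + 0.49)/(1.44*v^3 - 9.11*v^2 - 0.42*v + 1.12)^2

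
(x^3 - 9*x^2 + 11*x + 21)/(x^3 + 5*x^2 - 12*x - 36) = (x^2 - 6*x - 7)/(x^2 + 8*x + 12)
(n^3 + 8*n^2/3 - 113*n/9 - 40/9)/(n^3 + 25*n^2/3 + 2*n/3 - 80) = (n + 1/3)/(n + 6)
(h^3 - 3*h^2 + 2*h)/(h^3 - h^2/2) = 2*(h^2 - 3*h + 2)/(h*(2*h - 1))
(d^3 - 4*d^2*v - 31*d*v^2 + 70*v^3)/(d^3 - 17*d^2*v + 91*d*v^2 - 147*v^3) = (d^2 + 3*d*v - 10*v^2)/(d^2 - 10*d*v + 21*v^2)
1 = 1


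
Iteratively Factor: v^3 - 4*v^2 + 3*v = (v - 1)*(v^2 - 3*v) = v*(v - 1)*(v - 3)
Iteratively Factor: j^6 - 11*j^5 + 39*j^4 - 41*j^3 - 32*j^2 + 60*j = (j + 1)*(j^5 - 12*j^4 + 51*j^3 - 92*j^2 + 60*j) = (j - 2)*(j + 1)*(j^4 - 10*j^3 + 31*j^2 - 30*j) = j*(j - 2)*(j + 1)*(j^3 - 10*j^2 + 31*j - 30) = j*(j - 2)^2*(j + 1)*(j^2 - 8*j + 15) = j*(j - 3)*(j - 2)^2*(j + 1)*(j - 5)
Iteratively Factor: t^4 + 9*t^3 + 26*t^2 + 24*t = (t + 2)*(t^3 + 7*t^2 + 12*t) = (t + 2)*(t + 3)*(t^2 + 4*t) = (t + 2)*(t + 3)*(t + 4)*(t)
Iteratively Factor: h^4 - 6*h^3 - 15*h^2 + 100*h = (h - 5)*(h^3 - h^2 - 20*h) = h*(h - 5)*(h^2 - h - 20) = h*(h - 5)*(h + 4)*(h - 5)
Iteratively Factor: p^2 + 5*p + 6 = (p + 2)*(p + 3)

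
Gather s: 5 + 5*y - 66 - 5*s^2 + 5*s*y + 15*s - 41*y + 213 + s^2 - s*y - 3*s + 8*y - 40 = -4*s^2 + s*(4*y + 12) - 28*y + 112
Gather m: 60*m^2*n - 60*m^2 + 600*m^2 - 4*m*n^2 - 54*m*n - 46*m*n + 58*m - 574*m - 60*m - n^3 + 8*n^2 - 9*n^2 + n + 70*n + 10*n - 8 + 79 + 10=m^2*(60*n + 540) + m*(-4*n^2 - 100*n - 576) - n^3 - n^2 + 81*n + 81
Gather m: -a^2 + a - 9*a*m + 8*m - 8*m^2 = -a^2 + a - 8*m^2 + m*(8 - 9*a)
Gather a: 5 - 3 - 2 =0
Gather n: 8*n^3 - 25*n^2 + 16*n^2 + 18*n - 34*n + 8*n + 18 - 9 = 8*n^3 - 9*n^2 - 8*n + 9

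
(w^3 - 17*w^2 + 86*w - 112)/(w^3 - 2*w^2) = 1 - 15/w + 56/w^2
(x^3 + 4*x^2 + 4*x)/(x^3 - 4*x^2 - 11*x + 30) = x*(x^2 + 4*x + 4)/(x^3 - 4*x^2 - 11*x + 30)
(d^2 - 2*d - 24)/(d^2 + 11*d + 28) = (d - 6)/(d + 7)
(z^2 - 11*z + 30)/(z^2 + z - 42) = (z - 5)/(z + 7)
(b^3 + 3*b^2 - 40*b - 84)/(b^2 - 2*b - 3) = (-b^3 - 3*b^2 + 40*b + 84)/(-b^2 + 2*b + 3)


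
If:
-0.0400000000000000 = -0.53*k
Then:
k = 0.08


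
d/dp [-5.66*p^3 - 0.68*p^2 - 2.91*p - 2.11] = -16.98*p^2 - 1.36*p - 2.91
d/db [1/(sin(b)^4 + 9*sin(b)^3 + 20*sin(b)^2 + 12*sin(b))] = (-43*sin(b) + sin(3*b) + 27*cos(2*b)/2 - 51/2)*cos(b)/((sin(b)^3 + 9*sin(b)^2 + 20*sin(b) + 12)^2*sin(b)^2)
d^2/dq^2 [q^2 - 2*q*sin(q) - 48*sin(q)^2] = 2*q*sin(q) + 192*sin(q)^2 - 4*cos(q) - 94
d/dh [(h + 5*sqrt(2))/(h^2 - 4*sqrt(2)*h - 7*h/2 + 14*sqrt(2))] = 2*(2*h^2 - 8*sqrt(2)*h - 7*h + (h + 5*sqrt(2))*(-4*h + 7 + 8*sqrt(2)) + 28*sqrt(2))/(2*h^2 - 8*sqrt(2)*h - 7*h + 28*sqrt(2))^2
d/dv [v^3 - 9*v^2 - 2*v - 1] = 3*v^2 - 18*v - 2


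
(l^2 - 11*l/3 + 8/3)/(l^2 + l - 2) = (l - 8/3)/(l + 2)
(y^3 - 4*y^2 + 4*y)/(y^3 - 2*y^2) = (y - 2)/y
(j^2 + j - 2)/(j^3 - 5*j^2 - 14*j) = (j - 1)/(j*(j - 7))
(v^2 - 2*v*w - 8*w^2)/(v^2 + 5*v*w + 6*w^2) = (v - 4*w)/(v + 3*w)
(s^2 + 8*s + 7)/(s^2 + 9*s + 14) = (s + 1)/(s + 2)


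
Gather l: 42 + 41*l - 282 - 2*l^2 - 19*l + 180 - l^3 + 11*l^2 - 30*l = -l^3 + 9*l^2 - 8*l - 60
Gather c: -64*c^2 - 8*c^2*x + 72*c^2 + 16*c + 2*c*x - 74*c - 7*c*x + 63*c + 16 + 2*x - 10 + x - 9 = c^2*(8 - 8*x) + c*(5 - 5*x) + 3*x - 3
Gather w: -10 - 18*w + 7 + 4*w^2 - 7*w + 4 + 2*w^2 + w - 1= 6*w^2 - 24*w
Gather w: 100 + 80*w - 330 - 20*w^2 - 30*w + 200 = -20*w^2 + 50*w - 30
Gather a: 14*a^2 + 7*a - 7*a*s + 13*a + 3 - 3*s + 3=14*a^2 + a*(20 - 7*s) - 3*s + 6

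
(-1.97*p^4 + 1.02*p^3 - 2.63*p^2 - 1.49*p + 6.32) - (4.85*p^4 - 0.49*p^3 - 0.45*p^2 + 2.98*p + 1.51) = -6.82*p^4 + 1.51*p^3 - 2.18*p^2 - 4.47*p + 4.81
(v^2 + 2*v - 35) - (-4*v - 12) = v^2 + 6*v - 23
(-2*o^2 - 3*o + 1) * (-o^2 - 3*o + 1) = 2*o^4 + 9*o^3 + 6*o^2 - 6*o + 1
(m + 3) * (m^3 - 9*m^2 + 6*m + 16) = m^4 - 6*m^3 - 21*m^2 + 34*m + 48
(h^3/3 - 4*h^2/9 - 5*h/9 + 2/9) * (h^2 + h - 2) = h^5/3 - h^4/9 - 5*h^3/3 + 5*h^2/9 + 4*h/3 - 4/9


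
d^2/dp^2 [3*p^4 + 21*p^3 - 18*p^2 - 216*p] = 36*p^2 + 126*p - 36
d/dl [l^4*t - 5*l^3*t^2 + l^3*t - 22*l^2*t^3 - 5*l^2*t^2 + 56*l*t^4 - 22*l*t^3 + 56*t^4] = t*(4*l^3 - 15*l^2*t + 3*l^2 - 44*l*t^2 - 10*l*t + 56*t^3 - 22*t^2)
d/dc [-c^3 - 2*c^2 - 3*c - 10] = -3*c^2 - 4*c - 3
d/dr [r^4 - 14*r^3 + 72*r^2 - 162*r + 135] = 4*r^3 - 42*r^2 + 144*r - 162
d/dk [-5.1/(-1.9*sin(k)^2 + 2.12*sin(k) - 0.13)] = (10.812 - 19.38*sin(k))*cos(k)/(1.9*sin(k)^2 - 2.12*sin(k) + 0.13)^2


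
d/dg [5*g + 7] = 5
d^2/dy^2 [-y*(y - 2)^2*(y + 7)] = -12*y^2 - 18*y + 48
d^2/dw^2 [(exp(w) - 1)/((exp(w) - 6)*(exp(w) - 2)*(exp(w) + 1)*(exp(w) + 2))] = (9*exp(8*w) - 71*exp(7*w) + 195*exp(6*w) - 135*exp(5*w) - 558*exp(4*w) + 1944*exp(3*w) + 960*exp(2*w) - 1840*exp(w) + 1056)*exp(w)/(exp(12*w) - 15*exp(11*w) + 45*exp(10*w) + 235*exp(9*w) - 978*exp(8*w) - 1920*exp(7*w) + 6560*exp(6*w) + 10080*exp(5*w) - 17472*exp(4*w) - 29440*exp(3*w) + 11520*exp(2*w) + 34560*exp(w) + 13824)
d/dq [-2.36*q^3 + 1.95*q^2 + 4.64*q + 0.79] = -7.08*q^2 + 3.9*q + 4.64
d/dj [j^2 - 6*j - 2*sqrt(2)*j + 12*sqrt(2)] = 2*j - 6 - 2*sqrt(2)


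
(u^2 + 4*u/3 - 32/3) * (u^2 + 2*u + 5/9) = u^4 + 10*u^3/3 - 67*u^2/9 - 556*u/27 - 160/27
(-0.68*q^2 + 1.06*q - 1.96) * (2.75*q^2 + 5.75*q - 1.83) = -1.87*q^4 - 0.995*q^3 + 1.9494*q^2 - 13.2098*q + 3.5868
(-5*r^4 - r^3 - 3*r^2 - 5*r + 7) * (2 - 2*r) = 10*r^5 - 8*r^4 + 4*r^3 + 4*r^2 - 24*r + 14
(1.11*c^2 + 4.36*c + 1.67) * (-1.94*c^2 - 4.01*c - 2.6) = -2.1534*c^4 - 12.9095*c^3 - 23.6094*c^2 - 18.0327*c - 4.342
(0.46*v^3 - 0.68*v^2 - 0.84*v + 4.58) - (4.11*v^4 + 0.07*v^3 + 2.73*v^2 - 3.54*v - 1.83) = -4.11*v^4 + 0.39*v^3 - 3.41*v^2 + 2.7*v + 6.41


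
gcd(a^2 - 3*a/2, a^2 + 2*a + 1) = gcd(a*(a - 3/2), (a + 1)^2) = 1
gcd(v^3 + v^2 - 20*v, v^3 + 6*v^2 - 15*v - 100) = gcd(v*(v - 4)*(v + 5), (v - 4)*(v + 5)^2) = v^2 + v - 20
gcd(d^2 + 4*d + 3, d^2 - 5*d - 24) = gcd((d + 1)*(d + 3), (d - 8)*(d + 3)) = d + 3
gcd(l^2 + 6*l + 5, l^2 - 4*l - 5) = l + 1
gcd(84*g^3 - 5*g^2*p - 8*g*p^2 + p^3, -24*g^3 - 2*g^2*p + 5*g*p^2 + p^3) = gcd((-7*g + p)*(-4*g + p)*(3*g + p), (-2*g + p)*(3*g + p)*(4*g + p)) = 3*g + p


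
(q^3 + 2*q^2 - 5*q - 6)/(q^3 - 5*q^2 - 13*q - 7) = (q^2 + q - 6)/(q^2 - 6*q - 7)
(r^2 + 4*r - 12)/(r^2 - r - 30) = (-r^2 - 4*r + 12)/(-r^2 + r + 30)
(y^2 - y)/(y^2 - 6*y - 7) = y*(1 - y)/(-y^2 + 6*y + 7)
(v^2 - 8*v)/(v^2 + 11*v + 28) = v*(v - 8)/(v^2 + 11*v + 28)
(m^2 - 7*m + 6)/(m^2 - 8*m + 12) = (m - 1)/(m - 2)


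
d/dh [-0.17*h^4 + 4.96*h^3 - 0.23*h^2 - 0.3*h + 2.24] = -0.68*h^3 + 14.88*h^2 - 0.46*h - 0.3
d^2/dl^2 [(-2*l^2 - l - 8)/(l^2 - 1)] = 2*(-l^3 - 30*l^2 - 3*l - 10)/(l^6 - 3*l^4 + 3*l^2 - 1)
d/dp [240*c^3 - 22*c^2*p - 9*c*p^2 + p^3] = -22*c^2 - 18*c*p + 3*p^2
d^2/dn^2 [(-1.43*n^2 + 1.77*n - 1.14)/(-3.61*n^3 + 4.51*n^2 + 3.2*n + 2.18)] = (37.271806*n^6 - 138.400902*n^5 + 450.30057*n^4 - 293.587422*n^3 - 191.400792*n^2 + 256.958028*n + 39.2176)/(47.045881*n^9 - 176.324313*n^8 + 95.175123*n^7 + 135.633335*n^6 + 128.591028*n^5 - 120.471294*n^4 - 170.070068*n^3 - 131.269572*n^2 - 45.62304*n - 10.360232)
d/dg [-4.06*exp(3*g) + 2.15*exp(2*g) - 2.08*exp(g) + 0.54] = (-12.18*exp(2*g) + 4.3*exp(g) - 2.08)*exp(g)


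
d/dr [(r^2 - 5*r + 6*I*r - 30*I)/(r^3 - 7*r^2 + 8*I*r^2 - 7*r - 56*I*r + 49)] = (-r^4 + r^3*(10 - 12*I) + r^2*(6 + 116*I) + r*(-382 - 420*I) + 1435 + 84*I)/(r^6 + r^5*(-14 + 16*I) + r^4*(-29 - 224*I) + r^3*(1092 + 672*I) + r^2*(-3773 + 1568*I) + r*(-686 - 5488*I) + 2401)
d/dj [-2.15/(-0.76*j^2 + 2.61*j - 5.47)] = (5.6115 - 3.268*j)/(0.76*j^2 - 2.61*j + 5.47)^2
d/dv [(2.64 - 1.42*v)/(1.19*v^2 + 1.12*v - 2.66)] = (1.6898*v^2 - 6.2832*v + 0.8204)/(1.4161*v^4 + 2.6656*v^3 - 5.0764*v^2 - 5.9584*v + 7.0756)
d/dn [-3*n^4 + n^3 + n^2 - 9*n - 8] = -12*n^3 + 3*n^2 + 2*n - 9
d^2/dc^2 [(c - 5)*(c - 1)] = 2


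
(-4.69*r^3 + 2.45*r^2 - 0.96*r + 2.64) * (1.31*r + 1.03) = -6.1439*r^4 - 1.6212*r^3 + 1.2659*r^2 + 2.4696*r + 2.7192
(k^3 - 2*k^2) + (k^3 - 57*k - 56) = 2*k^3 - 2*k^2 - 57*k - 56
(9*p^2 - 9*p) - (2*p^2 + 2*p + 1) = 7*p^2 - 11*p - 1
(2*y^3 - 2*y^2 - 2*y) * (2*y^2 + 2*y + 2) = 4*y^5 - 4*y^3 - 8*y^2 - 4*y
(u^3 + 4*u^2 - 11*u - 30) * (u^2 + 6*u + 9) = u^5 + 10*u^4 + 22*u^3 - 60*u^2 - 279*u - 270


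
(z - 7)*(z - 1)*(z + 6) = z^3 - 2*z^2 - 41*z + 42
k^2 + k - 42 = (k - 6)*(k + 7)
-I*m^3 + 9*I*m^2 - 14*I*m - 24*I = (m - 6)*(m - 4)*(-I*m - I)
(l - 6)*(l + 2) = l^2 - 4*l - 12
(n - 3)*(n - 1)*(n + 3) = n^3 - n^2 - 9*n + 9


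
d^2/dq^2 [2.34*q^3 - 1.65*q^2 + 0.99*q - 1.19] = 14.04*q - 3.3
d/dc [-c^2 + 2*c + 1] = 2 - 2*c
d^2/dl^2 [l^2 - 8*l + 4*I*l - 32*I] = 2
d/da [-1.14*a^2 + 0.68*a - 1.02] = 0.68 - 2.28*a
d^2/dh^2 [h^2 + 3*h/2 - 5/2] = 2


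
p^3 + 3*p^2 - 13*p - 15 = (p - 3)*(p + 1)*(p + 5)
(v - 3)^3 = v^3 - 9*v^2 + 27*v - 27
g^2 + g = g*(g + 1)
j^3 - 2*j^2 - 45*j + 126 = (j - 6)*(j - 3)*(j + 7)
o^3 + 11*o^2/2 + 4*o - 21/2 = (o - 1)*(o + 3)*(o + 7/2)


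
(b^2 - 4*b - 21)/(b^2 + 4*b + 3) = (b - 7)/(b + 1)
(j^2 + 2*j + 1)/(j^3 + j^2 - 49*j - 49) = (j + 1)/(j^2 - 49)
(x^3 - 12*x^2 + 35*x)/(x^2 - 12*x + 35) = x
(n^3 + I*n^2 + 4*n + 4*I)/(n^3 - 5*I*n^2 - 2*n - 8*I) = (n + 2*I)/(n - 4*I)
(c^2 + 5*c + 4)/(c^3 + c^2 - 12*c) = (c + 1)/(c*(c - 3))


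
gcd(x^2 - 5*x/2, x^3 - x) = x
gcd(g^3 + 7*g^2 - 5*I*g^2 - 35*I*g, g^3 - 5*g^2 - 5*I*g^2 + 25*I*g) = g^2 - 5*I*g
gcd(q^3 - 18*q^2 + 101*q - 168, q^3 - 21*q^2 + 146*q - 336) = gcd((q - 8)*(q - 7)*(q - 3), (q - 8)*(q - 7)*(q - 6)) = q^2 - 15*q + 56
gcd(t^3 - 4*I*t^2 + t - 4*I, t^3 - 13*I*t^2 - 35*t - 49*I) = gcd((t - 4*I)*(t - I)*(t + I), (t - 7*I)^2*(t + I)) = t + I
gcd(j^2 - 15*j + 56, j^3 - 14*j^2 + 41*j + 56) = j^2 - 15*j + 56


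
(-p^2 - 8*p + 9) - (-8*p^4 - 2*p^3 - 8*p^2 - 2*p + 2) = 8*p^4 + 2*p^3 + 7*p^2 - 6*p + 7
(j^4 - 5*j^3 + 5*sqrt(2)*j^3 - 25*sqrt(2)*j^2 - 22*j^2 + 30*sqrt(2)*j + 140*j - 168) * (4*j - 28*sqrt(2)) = 4*j^5 - 20*j^4 - 8*sqrt(2)*j^4 - 368*j^3 + 40*sqrt(2)*j^3 + 736*sqrt(2)*j^2 + 1960*j^2 - 3920*sqrt(2)*j - 2352*j + 4704*sqrt(2)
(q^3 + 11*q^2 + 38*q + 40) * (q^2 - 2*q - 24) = q^5 + 9*q^4 - 8*q^3 - 300*q^2 - 992*q - 960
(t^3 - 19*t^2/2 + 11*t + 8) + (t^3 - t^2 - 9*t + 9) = 2*t^3 - 21*t^2/2 + 2*t + 17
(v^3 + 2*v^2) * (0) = 0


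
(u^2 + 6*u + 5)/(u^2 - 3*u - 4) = (u + 5)/(u - 4)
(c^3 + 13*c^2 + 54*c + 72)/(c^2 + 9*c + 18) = c + 4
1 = 1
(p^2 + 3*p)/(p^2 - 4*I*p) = (p + 3)/(p - 4*I)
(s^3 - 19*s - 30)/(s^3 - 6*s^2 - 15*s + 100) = (s^2 + 5*s + 6)/(s^2 - s - 20)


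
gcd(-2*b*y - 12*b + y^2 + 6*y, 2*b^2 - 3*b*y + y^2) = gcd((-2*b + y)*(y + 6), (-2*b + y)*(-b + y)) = -2*b + y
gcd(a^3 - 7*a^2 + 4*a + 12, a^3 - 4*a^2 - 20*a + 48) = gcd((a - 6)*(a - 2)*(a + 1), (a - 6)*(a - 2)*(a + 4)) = a^2 - 8*a + 12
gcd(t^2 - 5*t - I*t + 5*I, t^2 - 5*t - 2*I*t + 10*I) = t - 5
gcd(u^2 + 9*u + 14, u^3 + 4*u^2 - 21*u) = u + 7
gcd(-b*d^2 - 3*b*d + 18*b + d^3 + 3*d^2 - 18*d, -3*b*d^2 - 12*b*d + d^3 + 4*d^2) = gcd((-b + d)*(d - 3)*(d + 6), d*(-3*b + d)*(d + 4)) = 1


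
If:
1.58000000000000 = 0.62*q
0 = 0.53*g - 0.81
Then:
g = 1.53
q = 2.55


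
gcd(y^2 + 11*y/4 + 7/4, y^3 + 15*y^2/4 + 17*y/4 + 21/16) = y + 7/4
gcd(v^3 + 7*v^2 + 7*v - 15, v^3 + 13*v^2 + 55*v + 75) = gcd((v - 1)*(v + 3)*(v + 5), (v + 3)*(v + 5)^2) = v^2 + 8*v + 15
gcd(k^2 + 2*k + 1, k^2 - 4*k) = 1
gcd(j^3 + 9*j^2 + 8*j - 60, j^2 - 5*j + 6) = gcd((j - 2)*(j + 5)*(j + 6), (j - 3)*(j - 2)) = j - 2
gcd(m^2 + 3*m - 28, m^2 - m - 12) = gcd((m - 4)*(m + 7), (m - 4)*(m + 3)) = m - 4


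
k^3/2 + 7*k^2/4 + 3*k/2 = k*(k/2 + 1)*(k + 3/2)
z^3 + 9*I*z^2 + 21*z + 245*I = (z - 5*I)*(z + 7*I)^2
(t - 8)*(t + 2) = t^2 - 6*t - 16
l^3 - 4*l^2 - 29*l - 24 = (l - 8)*(l + 1)*(l + 3)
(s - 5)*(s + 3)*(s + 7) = s^3 + 5*s^2 - 29*s - 105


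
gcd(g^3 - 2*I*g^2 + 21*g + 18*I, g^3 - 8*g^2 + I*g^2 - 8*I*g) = g + I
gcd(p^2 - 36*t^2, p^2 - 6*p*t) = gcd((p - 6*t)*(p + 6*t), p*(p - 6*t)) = p - 6*t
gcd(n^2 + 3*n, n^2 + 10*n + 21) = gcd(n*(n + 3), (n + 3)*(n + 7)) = n + 3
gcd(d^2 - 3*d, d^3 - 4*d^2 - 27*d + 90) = d - 3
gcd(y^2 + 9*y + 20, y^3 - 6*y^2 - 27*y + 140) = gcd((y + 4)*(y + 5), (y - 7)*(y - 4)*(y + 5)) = y + 5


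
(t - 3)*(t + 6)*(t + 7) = t^3 + 10*t^2 + 3*t - 126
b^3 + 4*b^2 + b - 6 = (b - 1)*(b + 2)*(b + 3)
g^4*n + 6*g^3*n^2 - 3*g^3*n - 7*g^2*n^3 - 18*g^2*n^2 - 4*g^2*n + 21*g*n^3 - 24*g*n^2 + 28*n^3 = (g - 4)*(g - n)*(g + 7*n)*(g*n + n)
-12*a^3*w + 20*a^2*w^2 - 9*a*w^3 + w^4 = w*(-6*a + w)*(-2*a + w)*(-a + w)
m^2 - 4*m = m*(m - 4)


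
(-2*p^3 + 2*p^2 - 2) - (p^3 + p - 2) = -3*p^3 + 2*p^2 - p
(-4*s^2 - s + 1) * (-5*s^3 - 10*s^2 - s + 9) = 20*s^5 + 45*s^4 + 9*s^3 - 45*s^2 - 10*s + 9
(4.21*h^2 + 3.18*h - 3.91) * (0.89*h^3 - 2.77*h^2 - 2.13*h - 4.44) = 3.7469*h^5 - 8.8315*h^4 - 21.2558*h^3 - 14.6351*h^2 - 5.7909*h + 17.3604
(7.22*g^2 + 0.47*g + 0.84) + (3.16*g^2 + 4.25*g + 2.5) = 10.38*g^2 + 4.72*g + 3.34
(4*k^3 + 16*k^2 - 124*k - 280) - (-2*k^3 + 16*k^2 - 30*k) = 6*k^3 - 94*k - 280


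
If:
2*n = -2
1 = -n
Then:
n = -1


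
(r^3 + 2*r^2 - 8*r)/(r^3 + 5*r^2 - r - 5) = r*(r^2 + 2*r - 8)/(r^3 + 5*r^2 - r - 5)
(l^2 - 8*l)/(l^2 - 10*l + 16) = l/(l - 2)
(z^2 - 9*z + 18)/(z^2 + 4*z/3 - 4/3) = 3*(z^2 - 9*z + 18)/(3*z^2 + 4*z - 4)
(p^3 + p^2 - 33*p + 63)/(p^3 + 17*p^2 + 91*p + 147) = (p^2 - 6*p + 9)/(p^2 + 10*p + 21)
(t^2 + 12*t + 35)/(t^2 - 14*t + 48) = (t^2 + 12*t + 35)/(t^2 - 14*t + 48)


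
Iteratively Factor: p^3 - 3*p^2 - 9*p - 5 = (p - 5)*(p^2 + 2*p + 1) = (p - 5)*(p + 1)*(p + 1)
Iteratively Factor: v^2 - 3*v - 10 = (v + 2)*(v - 5)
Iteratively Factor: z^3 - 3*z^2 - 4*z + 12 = (z - 2)*(z^2 - z - 6) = (z - 2)*(z + 2)*(z - 3)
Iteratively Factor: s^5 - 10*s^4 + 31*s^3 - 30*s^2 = (s - 2)*(s^4 - 8*s^3 + 15*s^2) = (s - 5)*(s - 2)*(s^3 - 3*s^2) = (s - 5)*(s - 3)*(s - 2)*(s^2) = s*(s - 5)*(s - 3)*(s - 2)*(s)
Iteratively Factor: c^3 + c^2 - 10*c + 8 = (c - 2)*(c^2 + 3*c - 4) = (c - 2)*(c - 1)*(c + 4)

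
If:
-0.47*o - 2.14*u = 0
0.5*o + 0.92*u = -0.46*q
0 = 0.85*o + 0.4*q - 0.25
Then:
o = 0.42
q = -0.27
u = -0.09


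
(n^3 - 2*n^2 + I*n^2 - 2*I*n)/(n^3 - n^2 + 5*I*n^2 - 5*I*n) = (n^2 + n*(-2 + I) - 2*I)/(n^2 + n*(-1 + 5*I) - 5*I)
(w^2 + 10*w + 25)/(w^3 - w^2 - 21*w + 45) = (w + 5)/(w^2 - 6*w + 9)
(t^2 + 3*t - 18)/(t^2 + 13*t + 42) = (t - 3)/(t + 7)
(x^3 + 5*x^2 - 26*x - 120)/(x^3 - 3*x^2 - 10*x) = (x^2 + 10*x + 24)/(x*(x + 2))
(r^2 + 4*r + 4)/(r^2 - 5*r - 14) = (r + 2)/(r - 7)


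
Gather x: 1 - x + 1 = 2 - x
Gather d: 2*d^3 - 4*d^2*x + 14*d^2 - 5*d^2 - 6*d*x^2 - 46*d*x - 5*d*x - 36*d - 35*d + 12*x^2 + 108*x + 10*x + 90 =2*d^3 + d^2*(9 - 4*x) + d*(-6*x^2 - 51*x - 71) + 12*x^2 + 118*x + 90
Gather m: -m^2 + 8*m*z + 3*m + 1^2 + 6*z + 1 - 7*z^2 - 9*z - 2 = -m^2 + m*(8*z + 3) - 7*z^2 - 3*z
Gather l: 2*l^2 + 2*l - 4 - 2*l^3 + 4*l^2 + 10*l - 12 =-2*l^3 + 6*l^2 + 12*l - 16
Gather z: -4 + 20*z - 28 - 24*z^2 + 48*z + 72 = -24*z^2 + 68*z + 40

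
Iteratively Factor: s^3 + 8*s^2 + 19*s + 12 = (s + 3)*(s^2 + 5*s + 4) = (s + 1)*(s + 3)*(s + 4)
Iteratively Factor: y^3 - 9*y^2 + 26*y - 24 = (y - 2)*(y^2 - 7*y + 12) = (y - 3)*(y - 2)*(y - 4)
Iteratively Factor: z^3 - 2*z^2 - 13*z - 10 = (z - 5)*(z^2 + 3*z + 2) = (z - 5)*(z + 1)*(z + 2)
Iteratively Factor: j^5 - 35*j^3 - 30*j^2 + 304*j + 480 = (j + 3)*(j^4 - 3*j^3 - 26*j^2 + 48*j + 160) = (j - 5)*(j + 3)*(j^3 + 2*j^2 - 16*j - 32) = (j - 5)*(j - 4)*(j + 3)*(j^2 + 6*j + 8) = (j - 5)*(j - 4)*(j + 2)*(j + 3)*(j + 4)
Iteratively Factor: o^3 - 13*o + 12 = (o + 4)*(o^2 - 4*o + 3) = (o - 3)*(o + 4)*(o - 1)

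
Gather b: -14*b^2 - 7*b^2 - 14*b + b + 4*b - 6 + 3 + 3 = -21*b^2 - 9*b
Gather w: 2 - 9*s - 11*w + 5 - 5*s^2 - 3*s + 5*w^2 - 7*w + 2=-5*s^2 - 12*s + 5*w^2 - 18*w + 9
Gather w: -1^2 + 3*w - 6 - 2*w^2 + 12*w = -2*w^2 + 15*w - 7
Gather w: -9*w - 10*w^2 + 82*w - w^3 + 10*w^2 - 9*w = -w^3 + 64*w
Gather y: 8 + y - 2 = y + 6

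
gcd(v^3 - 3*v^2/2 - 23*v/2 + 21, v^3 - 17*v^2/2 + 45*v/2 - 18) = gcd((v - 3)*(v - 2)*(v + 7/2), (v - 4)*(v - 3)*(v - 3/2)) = v - 3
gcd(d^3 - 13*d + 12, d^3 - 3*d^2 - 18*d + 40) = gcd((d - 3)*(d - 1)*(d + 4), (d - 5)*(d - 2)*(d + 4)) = d + 4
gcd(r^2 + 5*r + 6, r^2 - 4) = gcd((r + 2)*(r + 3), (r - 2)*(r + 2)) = r + 2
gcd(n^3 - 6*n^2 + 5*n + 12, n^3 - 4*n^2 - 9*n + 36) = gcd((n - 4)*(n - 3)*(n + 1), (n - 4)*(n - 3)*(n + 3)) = n^2 - 7*n + 12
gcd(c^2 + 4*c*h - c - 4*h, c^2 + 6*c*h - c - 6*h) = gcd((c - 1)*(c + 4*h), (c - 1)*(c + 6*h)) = c - 1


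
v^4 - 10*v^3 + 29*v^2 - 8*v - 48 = (v - 4)^2*(v - 3)*(v + 1)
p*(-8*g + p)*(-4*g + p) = 32*g^2*p - 12*g*p^2 + p^3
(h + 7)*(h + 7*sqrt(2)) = h^2 + 7*h + 7*sqrt(2)*h + 49*sqrt(2)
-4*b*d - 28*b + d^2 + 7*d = (-4*b + d)*(d + 7)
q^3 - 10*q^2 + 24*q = q*(q - 6)*(q - 4)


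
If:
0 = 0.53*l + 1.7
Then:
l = -3.21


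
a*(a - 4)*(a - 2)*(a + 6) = a^4 - 28*a^2 + 48*a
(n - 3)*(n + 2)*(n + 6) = n^3 + 5*n^2 - 12*n - 36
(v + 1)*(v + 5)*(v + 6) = v^3 + 12*v^2 + 41*v + 30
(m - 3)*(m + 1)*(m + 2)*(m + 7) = m^4 + 7*m^3 - 7*m^2 - 55*m - 42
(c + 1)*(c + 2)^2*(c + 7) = c^4 + 12*c^3 + 43*c^2 + 60*c + 28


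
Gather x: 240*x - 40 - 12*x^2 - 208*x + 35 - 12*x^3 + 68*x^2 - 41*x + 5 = -12*x^3 + 56*x^2 - 9*x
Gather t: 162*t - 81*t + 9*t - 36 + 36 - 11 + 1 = 90*t - 10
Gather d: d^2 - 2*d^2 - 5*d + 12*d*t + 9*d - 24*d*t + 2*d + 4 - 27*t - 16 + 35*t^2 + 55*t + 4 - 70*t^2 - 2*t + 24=-d^2 + d*(6 - 12*t) - 35*t^2 + 26*t + 16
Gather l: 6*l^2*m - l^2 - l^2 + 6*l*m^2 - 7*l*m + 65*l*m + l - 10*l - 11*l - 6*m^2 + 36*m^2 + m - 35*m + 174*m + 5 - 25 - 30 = l^2*(6*m - 2) + l*(6*m^2 + 58*m - 20) + 30*m^2 + 140*m - 50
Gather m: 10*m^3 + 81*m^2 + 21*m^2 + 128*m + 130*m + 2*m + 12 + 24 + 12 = 10*m^3 + 102*m^2 + 260*m + 48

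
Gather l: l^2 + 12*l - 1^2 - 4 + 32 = l^2 + 12*l + 27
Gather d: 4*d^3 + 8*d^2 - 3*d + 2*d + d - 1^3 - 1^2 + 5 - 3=4*d^3 + 8*d^2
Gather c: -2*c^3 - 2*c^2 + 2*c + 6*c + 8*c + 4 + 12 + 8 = -2*c^3 - 2*c^2 + 16*c + 24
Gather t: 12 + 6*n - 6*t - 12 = 6*n - 6*t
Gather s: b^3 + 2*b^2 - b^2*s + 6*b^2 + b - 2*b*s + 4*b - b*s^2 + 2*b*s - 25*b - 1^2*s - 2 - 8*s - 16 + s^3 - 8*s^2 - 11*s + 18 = b^3 + 8*b^2 - 20*b + s^3 + s^2*(-b - 8) + s*(-b^2 - 20)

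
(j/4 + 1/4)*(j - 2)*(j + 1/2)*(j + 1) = j^4/4 + j^3/8 - 3*j^2/4 - 7*j/8 - 1/4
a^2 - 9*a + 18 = (a - 6)*(a - 3)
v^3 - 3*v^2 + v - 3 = (v - 3)*(v - I)*(v + I)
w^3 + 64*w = w*(w - 8*I)*(w + 8*I)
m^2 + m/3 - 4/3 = (m - 1)*(m + 4/3)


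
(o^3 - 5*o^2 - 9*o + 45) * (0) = 0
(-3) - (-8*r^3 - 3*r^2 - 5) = 8*r^3 + 3*r^2 + 2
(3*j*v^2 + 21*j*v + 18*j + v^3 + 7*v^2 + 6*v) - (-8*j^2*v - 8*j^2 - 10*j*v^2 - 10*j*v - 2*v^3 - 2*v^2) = 8*j^2*v + 8*j^2 + 13*j*v^2 + 31*j*v + 18*j + 3*v^3 + 9*v^2 + 6*v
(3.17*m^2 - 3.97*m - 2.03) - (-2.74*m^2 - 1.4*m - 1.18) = 5.91*m^2 - 2.57*m - 0.85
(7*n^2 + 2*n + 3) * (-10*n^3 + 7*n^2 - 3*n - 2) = -70*n^5 + 29*n^4 - 37*n^3 + n^2 - 13*n - 6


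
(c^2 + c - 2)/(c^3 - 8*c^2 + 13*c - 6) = (c + 2)/(c^2 - 7*c + 6)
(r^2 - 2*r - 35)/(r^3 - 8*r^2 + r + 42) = (r + 5)/(r^2 - r - 6)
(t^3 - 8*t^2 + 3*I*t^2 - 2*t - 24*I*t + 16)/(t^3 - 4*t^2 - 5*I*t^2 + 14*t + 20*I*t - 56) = (t^2 + t*(-8 + I) - 8*I)/(t^2 - t*(4 + 7*I) + 28*I)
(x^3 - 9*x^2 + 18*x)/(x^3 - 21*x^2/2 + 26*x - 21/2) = 2*x*(x - 6)/(2*x^2 - 15*x + 7)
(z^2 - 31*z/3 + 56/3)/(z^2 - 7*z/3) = (z - 8)/z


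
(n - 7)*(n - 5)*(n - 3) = n^3 - 15*n^2 + 71*n - 105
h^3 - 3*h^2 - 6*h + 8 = (h - 4)*(h - 1)*(h + 2)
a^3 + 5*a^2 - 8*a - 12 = (a - 2)*(a + 1)*(a + 6)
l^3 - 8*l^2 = l^2*(l - 8)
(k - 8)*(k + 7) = k^2 - k - 56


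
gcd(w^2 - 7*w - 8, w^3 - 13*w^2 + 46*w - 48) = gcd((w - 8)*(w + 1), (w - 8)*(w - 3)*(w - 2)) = w - 8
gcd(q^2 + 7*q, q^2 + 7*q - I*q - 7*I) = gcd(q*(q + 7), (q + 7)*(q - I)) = q + 7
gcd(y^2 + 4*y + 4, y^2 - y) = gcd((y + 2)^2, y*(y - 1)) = 1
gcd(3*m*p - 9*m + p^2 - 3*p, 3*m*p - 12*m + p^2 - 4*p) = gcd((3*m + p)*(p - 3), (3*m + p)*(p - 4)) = 3*m + p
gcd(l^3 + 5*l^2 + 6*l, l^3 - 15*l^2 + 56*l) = l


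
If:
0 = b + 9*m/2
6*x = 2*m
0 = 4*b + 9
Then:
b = -9/4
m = 1/2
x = 1/6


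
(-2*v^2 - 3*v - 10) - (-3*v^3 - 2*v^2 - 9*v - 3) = 3*v^3 + 6*v - 7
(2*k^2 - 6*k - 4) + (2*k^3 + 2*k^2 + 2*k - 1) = 2*k^3 + 4*k^2 - 4*k - 5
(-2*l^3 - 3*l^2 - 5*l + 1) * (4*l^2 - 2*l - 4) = -8*l^5 - 8*l^4 - 6*l^3 + 26*l^2 + 18*l - 4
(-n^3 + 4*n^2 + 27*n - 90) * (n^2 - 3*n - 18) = -n^5 + 7*n^4 + 33*n^3 - 243*n^2 - 216*n + 1620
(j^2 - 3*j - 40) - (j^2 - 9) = -3*j - 31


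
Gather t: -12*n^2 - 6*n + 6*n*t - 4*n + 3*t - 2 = -12*n^2 - 10*n + t*(6*n + 3) - 2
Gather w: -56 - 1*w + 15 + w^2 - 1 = w^2 - w - 42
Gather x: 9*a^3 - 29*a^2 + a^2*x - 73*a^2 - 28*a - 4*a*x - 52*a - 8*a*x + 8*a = 9*a^3 - 102*a^2 - 72*a + x*(a^2 - 12*a)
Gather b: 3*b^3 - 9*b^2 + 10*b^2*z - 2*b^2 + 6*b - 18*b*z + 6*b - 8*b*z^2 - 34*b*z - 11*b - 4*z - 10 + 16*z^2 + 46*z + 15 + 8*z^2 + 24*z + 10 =3*b^3 + b^2*(10*z - 11) + b*(-8*z^2 - 52*z + 1) + 24*z^2 + 66*z + 15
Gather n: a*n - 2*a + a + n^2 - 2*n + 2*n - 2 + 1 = a*n - a + n^2 - 1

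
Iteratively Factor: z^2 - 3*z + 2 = (z - 1)*(z - 2)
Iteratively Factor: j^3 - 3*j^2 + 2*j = (j)*(j^2 - 3*j + 2) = j*(j - 1)*(j - 2)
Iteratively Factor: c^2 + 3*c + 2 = (c + 2)*(c + 1)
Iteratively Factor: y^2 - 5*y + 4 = (y - 4)*(y - 1)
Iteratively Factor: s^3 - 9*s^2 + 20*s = (s)*(s^2 - 9*s + 20) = s*(s - 4)*(s - 5)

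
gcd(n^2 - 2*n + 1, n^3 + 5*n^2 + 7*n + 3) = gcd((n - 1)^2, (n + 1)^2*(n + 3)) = 1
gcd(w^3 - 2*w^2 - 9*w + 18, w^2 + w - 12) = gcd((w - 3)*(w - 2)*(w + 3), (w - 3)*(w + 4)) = w - 3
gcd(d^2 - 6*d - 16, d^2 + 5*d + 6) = d + 2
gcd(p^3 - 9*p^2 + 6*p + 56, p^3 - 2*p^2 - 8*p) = p^2 - 2*p - 8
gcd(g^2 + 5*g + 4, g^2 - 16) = g + 4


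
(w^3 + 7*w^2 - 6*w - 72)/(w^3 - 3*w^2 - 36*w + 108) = (w + 4)/(w - 6)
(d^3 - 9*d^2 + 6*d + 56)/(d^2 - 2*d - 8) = d - 7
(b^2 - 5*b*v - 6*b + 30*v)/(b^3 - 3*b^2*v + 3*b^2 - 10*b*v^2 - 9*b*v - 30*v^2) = (b - 6)/(b^2 + 2*b*v + 3*b + 6*v)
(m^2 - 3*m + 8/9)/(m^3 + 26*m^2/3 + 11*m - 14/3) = (m - 8/3)/(m^2 + 9*m + 14)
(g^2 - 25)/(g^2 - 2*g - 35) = (g - 5)/(g - 7)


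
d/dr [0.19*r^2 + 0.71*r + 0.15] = 0.38*r + 0.71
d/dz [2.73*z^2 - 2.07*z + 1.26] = 5.46*z - 2.07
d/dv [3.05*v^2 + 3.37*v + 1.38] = 6.1*v + 3.37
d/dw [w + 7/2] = 1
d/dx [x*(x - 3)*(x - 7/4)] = 3*x^2 - 19*x/2 + 21/4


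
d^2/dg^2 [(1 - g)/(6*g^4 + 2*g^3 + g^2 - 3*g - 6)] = 6*(-72*g^4 - 128*g^3 - 118*g^2 - 36*g - 11)/(216*g^9 + 864*g^8 + 2124*g^7 + 3752*g^6 + 4914*g^5 + 5040*g^4 + 3969*g^3 + 2322*g^2 + 972*g + 216)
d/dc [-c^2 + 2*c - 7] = 2 - 2*c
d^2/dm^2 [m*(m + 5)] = 2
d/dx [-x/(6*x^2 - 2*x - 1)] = (6*x^2 + 1)/(36*x^4 - 24*x^3 - 8*x^2 + 4*x + 1)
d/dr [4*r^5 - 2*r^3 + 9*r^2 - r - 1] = 20*r^4 - 6*r^2 + 18*r - 1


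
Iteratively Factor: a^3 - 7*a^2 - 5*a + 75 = (a + 3)*(a^2 - 10*a + 25) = (a - 5)*(a + 3)*(a - 5)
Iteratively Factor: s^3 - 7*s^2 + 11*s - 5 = (s - 1)*(s^2 - 6*s + 5) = (s - 1)^2*(s - 5)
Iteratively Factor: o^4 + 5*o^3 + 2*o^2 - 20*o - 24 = (o + 3)*(o^3 + 2*o^2 - 4*o - 8) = (o + 2)*(o + 3)*(o^2 - 4) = (o + 2)^2*(o + 3)*(o - 2)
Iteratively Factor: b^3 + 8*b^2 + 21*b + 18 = (b + 3)*(b^2 + 5*b + 6) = (b + 3)^2*(b + 2)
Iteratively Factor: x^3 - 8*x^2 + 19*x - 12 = (x - 3)*(x^2 - 5*x + 4) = (x - 4)*(x - 3)*(x - 1)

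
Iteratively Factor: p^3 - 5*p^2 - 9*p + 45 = (p + 3)*(p^2 - 8*p + 15) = (p - 3)*(p + 3)*(p - 5)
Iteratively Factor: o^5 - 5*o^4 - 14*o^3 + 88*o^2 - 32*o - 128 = (o + 4)*(o^4 - 9*o^3 + 22*o^2 - 32) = (o - 4)*(o + 4)*(o^3 - 5*o^2 + 2*o + 8) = (o - 4)^2*(o + 4)*(o^2 - o - 2) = (o - 4)^2*(o - 2)*(o + 4)*(o + 1)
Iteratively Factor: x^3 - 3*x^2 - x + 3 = (x + 1)*(x^2 - 4*x + 3) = (x - 1)*(x + 1)*(x - 3)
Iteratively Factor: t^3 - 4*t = (t - 2)*(t^2 + 2*t) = t*(t - 2)*(t + 2)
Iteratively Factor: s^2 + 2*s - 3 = (s + 3)*(s - 1)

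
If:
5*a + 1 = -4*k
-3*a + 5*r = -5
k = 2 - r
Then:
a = -5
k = 6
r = -4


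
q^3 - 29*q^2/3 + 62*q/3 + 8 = (q - 6)*(q - 4)*(q + 1/3)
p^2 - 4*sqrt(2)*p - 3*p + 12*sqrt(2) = (p - 3)*(p - 4*sqrt(2))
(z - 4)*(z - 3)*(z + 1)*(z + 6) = z^4 - 31*z^2 + 42*z + 72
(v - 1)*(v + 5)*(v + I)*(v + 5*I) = v^4 + 4*v^3 + 6*I*v^3 - 10*v^2 + 24*I*v^2 - 20*v - 30*I*v + 25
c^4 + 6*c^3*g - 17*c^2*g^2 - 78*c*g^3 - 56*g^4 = (c - 4*g)*(c + g)*(c + 2*g)*(c + 7*g)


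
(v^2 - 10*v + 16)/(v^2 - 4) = (v - 8)/(v + 2)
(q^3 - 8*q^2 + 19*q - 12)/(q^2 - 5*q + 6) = (q^2 - 5*q + 4)/(q - 2)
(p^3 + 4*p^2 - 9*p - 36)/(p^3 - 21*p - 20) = (p^2 - 9)/(p^2 - 4*p - 5)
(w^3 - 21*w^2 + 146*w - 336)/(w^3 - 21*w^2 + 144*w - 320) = (w^2 - 13*w + 42)/(w^2 - 13*w + 40)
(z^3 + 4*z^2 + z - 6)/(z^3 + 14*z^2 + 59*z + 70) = (z^2 + 2*z - 3)/(z^2 + 12*z + 35)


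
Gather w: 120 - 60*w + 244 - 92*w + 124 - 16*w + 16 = 504 - 168*w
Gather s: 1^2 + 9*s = 9*s + 1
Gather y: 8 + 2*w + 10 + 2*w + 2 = 4*w + 20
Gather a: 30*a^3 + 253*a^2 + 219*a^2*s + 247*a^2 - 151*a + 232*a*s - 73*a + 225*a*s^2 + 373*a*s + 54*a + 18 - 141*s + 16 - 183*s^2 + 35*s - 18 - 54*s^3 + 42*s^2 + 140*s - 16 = 30*a^3 + a^2*(219*s + 500) + a*(225*s^2 + 605*s - 170) - 54*s^3 - 141*s^2 + 34*s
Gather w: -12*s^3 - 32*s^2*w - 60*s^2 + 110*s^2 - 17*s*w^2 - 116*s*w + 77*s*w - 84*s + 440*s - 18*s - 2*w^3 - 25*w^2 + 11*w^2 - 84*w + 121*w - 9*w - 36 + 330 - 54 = -12*s^3 + 50*s^2 + 338*s - 2*w^3 + w^2*(-17*s - 14) + w*(-32*s^2 - 39*s + 28) + 240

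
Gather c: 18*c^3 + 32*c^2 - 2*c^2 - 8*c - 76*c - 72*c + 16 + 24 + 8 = 18*c^3 + 30*c^2 - 156*c + 48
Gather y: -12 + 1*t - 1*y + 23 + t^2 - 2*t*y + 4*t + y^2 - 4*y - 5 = t^2 + 5*t + y^2 + y*(-2*t - 5) + 6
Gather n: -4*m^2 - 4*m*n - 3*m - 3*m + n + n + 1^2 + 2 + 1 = -4*m^2 - 6*m + n*(2 - 4*m) + 4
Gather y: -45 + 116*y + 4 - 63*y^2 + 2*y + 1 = -63*y^2 + 118*y - 40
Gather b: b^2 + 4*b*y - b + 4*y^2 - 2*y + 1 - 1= b^2 + b*(4*y - 1) + 4*y^2 - 2*y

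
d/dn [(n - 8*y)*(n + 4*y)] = 2*n - 4*y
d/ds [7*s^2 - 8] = 14*s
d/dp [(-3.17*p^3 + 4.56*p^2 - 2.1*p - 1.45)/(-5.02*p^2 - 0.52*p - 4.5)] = (15.9134*p^4 + 3.2968*p^3 + 29.8818*p^2 - 55.598*p + 8.696)/(25.2004*p^4 + 5.2208*p^3 + 45.4504*p^2 + 4.68*p + 20.25)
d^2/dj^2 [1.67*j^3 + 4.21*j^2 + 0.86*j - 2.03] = 10.02*j + 8.42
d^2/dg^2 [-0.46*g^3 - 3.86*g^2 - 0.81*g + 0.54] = -2.76*g - 7.72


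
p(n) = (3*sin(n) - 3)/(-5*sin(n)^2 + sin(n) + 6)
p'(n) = (10*sin(n)*cos(n) - cos(n))*(3*sin(n) - 3)/(-5*sin(n)^2 + sin(n) + 6)^2 + 3*cos(n)/(-5*sin(n)^2 + sin(n) + 6)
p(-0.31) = -0.75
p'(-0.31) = 1.10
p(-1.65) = -173.97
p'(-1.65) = -4391.19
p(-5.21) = -0.12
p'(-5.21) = 0.33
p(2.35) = -0.21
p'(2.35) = -0.29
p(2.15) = -0.15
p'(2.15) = -0.31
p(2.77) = -0.33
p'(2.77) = -0.35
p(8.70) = -0.23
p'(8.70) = -0.29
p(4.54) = -36.77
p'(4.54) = -425.88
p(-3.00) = -0.59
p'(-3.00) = -0.76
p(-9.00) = -0.89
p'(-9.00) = -1.46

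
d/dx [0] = 0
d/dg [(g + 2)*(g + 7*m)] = 2*g + 7*m + 2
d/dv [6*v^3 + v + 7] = 18*v^2 + 1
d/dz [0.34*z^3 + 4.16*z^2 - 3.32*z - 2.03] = 1.02*z^2 + 8.32*z - 3.32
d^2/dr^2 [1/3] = 0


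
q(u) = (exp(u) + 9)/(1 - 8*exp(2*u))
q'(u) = exp(u)/(1 - 8*exp(2*u)) + 16*(exp(u) + 9)*exp(2*u)/(1 - 8*exp(2*u))^2 = (16*(exp(u) + 9)*exp(u) - 8*exp(2*u) + 1)*exp(u)/(8*exp(2*u) - 1)^2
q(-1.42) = 17.35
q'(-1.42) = 30.91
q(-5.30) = 9.01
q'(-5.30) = 0.01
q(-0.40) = -3.73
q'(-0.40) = 10.07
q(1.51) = -0.08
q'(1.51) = 0.14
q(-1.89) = 11.20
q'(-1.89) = 5.19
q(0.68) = -0.36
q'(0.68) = 0.69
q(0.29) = -0.78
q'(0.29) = 1.57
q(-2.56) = 9.53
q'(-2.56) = 1.04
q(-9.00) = 9.00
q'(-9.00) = 0.00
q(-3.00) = 9.23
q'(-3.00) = 0.42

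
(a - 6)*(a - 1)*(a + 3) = a^3 - 4*a^2 - 15*a + 18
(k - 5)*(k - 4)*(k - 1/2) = k^3 - 19*k^2/2 + 49*k/2 - 10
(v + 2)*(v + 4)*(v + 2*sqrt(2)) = v^3 + 2*sqrt(2)*v^2 + 6*v^2 + 8*v + 12*sqrt(2)*v + 16*sqrt(2)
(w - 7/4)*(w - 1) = w^2 - 11*w/4 + 7/4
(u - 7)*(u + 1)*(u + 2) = u^3 - 4*u^2 - 19*u - 14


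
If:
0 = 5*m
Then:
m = 0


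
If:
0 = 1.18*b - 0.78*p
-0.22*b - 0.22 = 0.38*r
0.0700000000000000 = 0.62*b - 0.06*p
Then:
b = 0.13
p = 0.20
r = -0.66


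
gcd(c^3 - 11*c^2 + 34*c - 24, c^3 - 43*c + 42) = c^2 - 7*c + 6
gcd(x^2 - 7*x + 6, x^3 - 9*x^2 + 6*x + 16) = 1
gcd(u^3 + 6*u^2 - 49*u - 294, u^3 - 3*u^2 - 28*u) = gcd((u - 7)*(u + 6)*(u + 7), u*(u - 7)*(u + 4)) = u - 7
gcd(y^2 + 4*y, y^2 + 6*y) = y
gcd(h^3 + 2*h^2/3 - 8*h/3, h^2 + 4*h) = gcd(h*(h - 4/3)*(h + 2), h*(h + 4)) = h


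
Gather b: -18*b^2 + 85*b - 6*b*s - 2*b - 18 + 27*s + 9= -18*b^2 + b*(83 - 6*s) + 27*s - 9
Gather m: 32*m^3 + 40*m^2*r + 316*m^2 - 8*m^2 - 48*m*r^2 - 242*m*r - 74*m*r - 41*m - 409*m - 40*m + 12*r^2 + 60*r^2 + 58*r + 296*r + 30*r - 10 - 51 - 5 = 32*m^3 + m^2*(40*r + 308) + m*(-48*r^2 - 316*r - 490) + 72*r^2 + 384*r - 66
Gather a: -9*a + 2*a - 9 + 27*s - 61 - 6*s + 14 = -7*a + 21*s - 56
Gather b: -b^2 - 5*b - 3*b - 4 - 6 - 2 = -b^2 - 8*b - 12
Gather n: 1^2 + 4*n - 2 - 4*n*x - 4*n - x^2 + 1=-4*n*x - x^2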